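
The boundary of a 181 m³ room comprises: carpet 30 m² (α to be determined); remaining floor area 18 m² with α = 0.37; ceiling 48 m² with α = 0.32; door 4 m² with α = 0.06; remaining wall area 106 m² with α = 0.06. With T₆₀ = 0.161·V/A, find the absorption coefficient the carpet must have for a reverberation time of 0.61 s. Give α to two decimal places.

Required total absorption A = 0.161·181/0.61 = 47.77 m².
Absorption from the other surfaces = 18·0.37 + 48·0.32 + 4·0.06 + 106·0.06 = 28.62 m², so the carpet must supply 19.15 m² over 30 m².
α = 19.15/30 = 0.638.

0.64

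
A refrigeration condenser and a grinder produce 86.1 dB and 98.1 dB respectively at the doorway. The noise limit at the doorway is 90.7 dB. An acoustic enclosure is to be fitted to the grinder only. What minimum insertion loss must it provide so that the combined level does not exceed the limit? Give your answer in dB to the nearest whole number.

The untreated sources together contribute 10^(86.1/10) = 4.074e+08, i.e. 86.10 dB.
To meet 90.7 dB overall, the treated grinder may contribute at most 10^(90.7/10) − 4.074e+08 = 7.675e+08, i.e. 88.85 dB.
So the grinder must be reduced from 98.1 to 88.85 dB: IL = 9.25 dB.

9 dB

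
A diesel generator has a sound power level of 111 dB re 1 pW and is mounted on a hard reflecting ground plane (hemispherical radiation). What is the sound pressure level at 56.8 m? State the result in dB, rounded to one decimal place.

67.9 dB

The power spreads over a hemisphere of area 2π·r², so L_p = L_w − 10·log₁₀(2π·r²).
2π·r² = 2.027e+04 m², 10·log₁₀ of that is 43.069 dB.
L_p = 111 − 43.069 = 67.93 dB.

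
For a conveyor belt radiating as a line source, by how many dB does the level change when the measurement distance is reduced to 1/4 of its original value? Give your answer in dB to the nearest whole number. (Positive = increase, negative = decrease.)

With cylindrical spreading the level changes by −10·log₁₀(r₂/r₁).
ΔL = −10·log₁₀(0.25) = +6.02 dB.

+6 dB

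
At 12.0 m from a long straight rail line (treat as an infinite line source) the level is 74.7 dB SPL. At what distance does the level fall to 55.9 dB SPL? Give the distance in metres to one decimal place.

Line-source spreading drops the level by 10·log₁₀(r₂/r₁); inverting, r₂/r₁ = 10^(ΔL/10).
r₂ = 12.0·10^((74.7−55.9)/10) = 12.0·10^(18.8/10) = 910.29 m.

910.3 m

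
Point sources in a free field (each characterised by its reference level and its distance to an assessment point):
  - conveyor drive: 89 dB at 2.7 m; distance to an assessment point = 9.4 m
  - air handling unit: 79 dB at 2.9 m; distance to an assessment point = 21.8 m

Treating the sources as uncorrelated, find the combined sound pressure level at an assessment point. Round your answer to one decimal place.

Apply inverse-square spreading to bring every level to the receiver, then sum 10^(L/10).
conveyor drive: 89 − 20·log₁₀(9.4/2.7) = 89 − 10.84 = 78.16 dB.
air handling unit: 79 − 20·log₁₀(21.8/2.9) = 79 − 17.52 = 61.48 dB.
Σ 10^(L/10) = 6.694e+07 → L_total = 10·log₁₀(6.694e+07) = 78.26 dB.

78.3 dB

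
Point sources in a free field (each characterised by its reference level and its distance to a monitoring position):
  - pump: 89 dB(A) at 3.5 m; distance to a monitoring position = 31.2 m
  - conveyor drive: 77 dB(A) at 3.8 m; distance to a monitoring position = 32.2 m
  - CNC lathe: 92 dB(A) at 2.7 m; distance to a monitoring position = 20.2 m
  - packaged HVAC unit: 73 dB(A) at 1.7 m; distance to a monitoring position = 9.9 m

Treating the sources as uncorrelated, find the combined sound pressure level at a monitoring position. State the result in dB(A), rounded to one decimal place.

Apply inverse-square spreading to bring every level to the receiver, then sum 10^(L/10).
pump: 89 − 20·log₁₀(31.2/3.5) = 89 − 19.00 = 70.00 dB(A).
conveyor drive: 77 − 20·log₁₀(32.2/3.8) = 77 − 18.56 = 58.44 dB(A).
CNC lathe: 92 − 20·log₁₀(20.2/2.7) = 92 − 17.48 = 74.52 dB(A).
packaged HVAC unit: 73 − 20·log₁₀(9.9/1.7) = 73 − 15.30 = 57.70 dB(A).
Σ 10^(L/10) = 3.960e+07 → L_total = 10·log₁₀(3.960e+07) = 75.98 dB(A).

76.0 dB(A)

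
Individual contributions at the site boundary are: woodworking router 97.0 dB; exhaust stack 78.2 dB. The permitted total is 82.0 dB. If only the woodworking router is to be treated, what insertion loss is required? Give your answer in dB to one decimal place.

17.3 dB

Everything except the woodworking router sums to 10^(78.2/10) = 6.607e+07 in linear terms, 78.20 dB.
To meet 82.0 dB overall, the treated woodworking router may contribute at most 10^(82.0/10) − 6.607e+07 = 9.242e+07, i.e. 79.66 dB.
Required insertion loss = 97.0 − 79.66 = 17.34 dB.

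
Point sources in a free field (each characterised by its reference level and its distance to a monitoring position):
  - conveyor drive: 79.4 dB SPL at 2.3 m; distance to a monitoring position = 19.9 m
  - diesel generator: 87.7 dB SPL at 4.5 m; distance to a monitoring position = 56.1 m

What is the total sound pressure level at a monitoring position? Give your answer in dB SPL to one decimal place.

66.9 dB SPL

First find each source's level at the receiver (point-source: −20·log₁₀(r/r_ref)), then combine on an intensity basis.
conveyor drive: 79.4 − 20·log₁₀(19.9/2.3) = 79.4 − 18.74 = 60.66 dB SPL.
diesel generator: 87.7 − 20·log₁₀(56.1/4.5) = 87.7 − 21.92 = 65.78 dB SPL.
Σ 10^(L/10) = 4.952e+06 → L_total = 10·log₁₀(4.952e+06) = 66.95 dB SPL.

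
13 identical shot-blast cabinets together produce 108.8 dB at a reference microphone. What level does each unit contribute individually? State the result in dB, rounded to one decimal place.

For N identical incoherent sources L_total = L₁ + 10·log₁₀ N, so L₁ = 108.8 − 10·log₁₀(13) = 108.8 − 11.139.

97.7 dB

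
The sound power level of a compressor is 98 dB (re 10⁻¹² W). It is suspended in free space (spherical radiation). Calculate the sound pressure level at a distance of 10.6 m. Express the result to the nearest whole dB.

Free-field spherical radiation: L_p = L_w − 10·log₁₀(4π·r²), r = 10.6 m.
4π·r² = 1412 m², 10·log₁₀ of that is 31.498 dB.
L_p = 98 − 31.498 = 66.50 dB.

67 dB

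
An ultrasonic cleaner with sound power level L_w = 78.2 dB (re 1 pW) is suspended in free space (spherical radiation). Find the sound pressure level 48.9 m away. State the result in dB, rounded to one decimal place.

33.4 dB

The power spreads over a sphere of area 4π·r², so L_p = L_w − 10·log₁₀(4π·r²).
4π·r² = 3.005e+04 m², 10·log₁₀ of that is 44.778 dB.
L_p = 78.2 − 44.778 = 33.42 dB.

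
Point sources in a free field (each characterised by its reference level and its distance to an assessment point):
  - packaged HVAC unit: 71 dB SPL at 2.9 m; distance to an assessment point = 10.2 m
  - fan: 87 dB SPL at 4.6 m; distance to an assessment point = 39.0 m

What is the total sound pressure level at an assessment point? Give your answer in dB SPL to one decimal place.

69.0 dB SPL

Propagate each source to the receiver with L = L_ref − 20·log₁₀(r/r_ref), then add intensities.
packaged HVAC unit: 71 − 20·log₁₀(10.2/2.9) = 71 − 10.92 = 60.08 dB SPL.
fan: 87 − 20·log₁₀(39.0/4.6) = 87 − 18.57 = 68.43 dB SPL.
Σ 10^(L/10) = 7.990e+06 → L_total = 10·log₁₀(7.990e+06) = 69.03 dB SPL.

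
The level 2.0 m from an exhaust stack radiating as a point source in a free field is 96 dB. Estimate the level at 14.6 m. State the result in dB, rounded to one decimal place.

Point-source attenuation: ΔL = 20·log₁₀(r₂/r₁) = 20·log₁₀(14.6/2.0) = 17.266 dB.
L₂ = 96 − 20·log₁₀(14.6/2.0) = 96 − 17.266 = 78.73 dB.

78.7 dB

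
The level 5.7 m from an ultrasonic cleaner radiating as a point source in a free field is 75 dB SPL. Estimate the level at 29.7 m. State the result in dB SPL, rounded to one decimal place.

60.7 dB SPL

Point-source attenuation: ΔL = 20·log₁₀(r₂/r₁) = 20·log₁₀(29.7/5.7) = 14.338 dB.
L₂ = 75 − 20·log₁₀(29.7/5.7) = 75 − 14.338 = 60.66 dB SPL.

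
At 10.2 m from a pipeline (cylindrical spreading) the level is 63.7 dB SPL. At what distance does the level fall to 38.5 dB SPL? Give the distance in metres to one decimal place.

Line-source spreading drops the level by 10·log₁₀(r₂/r₁); inverting, r₂/r₁ = 10^(ΔL/10).
r₂ = 10.2·10^((63.7−38.5)/10) = 10.2·10^(25.2/10) = 3377.54 m.

3377.5 m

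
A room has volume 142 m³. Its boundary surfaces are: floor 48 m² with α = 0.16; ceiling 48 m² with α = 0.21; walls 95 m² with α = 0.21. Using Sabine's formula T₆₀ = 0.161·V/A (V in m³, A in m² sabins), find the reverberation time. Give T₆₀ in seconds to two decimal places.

0.61 s

A = Σ Sᵢαᵢ = 48·0.16 + 48·0.21 + 95·0.21 = 37.71 m².
T₆₀ = 0.161 × 142 / 37.71 = 0.606 s.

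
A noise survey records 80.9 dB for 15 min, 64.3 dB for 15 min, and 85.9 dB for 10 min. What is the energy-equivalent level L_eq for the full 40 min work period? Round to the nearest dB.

Weight each interval's intensity by its duration and average over T = 40 min:
Σ tᵢ·10^(Lᵢ/10) = 15·10^(80.9/10) + 15·10^(64.3/10) + 10·10^(85.9/10) = 5.776e+09.
L_eq = 10·log₁₀(5.776e+09/40) = 81.60 dB.

82 dB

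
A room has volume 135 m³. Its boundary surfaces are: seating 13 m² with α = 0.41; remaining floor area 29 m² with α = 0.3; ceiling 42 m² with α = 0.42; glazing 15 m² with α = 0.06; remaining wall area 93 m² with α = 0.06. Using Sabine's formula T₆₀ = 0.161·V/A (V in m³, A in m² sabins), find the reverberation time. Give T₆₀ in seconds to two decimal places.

0.57 s

Total absorption A = 13·0.41 + 29·0.3 + 42·0.42 + 15·0.06 + 93·0.06 = 38.15 m² sabins.
T₆₀ = 0.161 × 135 / 38.15 = 0.570 s.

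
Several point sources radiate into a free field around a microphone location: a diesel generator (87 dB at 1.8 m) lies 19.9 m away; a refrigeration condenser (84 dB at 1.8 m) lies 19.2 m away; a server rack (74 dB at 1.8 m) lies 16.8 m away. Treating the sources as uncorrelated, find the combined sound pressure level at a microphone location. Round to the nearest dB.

68 dB

Propagate each source to the receiver with L = L_ref − 20·log₁₀(r/r_ref), then add intensities.
diesel generator: 87 − 20·log₁₀(19.9/1.8) = 87 − 20.87 = 66.13 dB.
refrigeration condenser: 84 − 20·log₁₀(19.2/1.8) = 84 − 20.56 = 63.44 dB.
server rack: 74 − 20·log₁₀(16.8/1.8) = 74 − 19.40 = 54.60 dB.
Σ 10^(L/10) = 6.597e+06 → L_total = 10·log₁₀(6.597e+06) = 68.19 dB.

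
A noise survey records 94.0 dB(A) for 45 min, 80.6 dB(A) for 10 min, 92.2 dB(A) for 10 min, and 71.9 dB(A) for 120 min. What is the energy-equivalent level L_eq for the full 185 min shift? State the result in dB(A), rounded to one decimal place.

88.6 dB(A)

The energy average is taken in the linear domain: L_eq = 10·log₁₀[(Σ tᵢ·10^(Lᵢ/10))/T], T = 185 min.
Σ tᵢ·10^(Lᵢ/10) = 45·10^(94.0/10) + 10·10^(80.6/10) + 10·10^(92.2/10) + 120·10^(71.9/10) = 1.326e+11.
L_eq = 10·log₁₀(1.326e+11/185) = 88.55 dB(A).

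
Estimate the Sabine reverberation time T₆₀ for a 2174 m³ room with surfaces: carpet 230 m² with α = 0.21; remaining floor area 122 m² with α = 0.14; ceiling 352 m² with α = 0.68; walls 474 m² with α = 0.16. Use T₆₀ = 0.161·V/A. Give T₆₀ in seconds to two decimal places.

Summing Sᵢαᵢ: 230·0.21 + 122·0.14 + 352·0.68 + 474·0.16 = 380.58 m².
T₆₀ = 0.161·V/A = 0.161·2174/380.58 = 0.920 s.

0.92 s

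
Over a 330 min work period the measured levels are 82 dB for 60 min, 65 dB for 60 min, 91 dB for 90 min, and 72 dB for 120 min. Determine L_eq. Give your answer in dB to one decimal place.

The energy average is taken in the linear domain: L_eq = 10·log₁₀[(Σ tᵢ·10^(Lᵢ/10))/T], T = 330 min.
Σ tᵢ·10^(Lᵢ/10) = 60·10^(82/10) + 60·10^(65/10) + 90·10^(91/10) + 120·10^(72/10) = 1.249e+11.
L_eq = 10·log₁₀(1.249e+11/330) = 85.78 dB.

85.8 dB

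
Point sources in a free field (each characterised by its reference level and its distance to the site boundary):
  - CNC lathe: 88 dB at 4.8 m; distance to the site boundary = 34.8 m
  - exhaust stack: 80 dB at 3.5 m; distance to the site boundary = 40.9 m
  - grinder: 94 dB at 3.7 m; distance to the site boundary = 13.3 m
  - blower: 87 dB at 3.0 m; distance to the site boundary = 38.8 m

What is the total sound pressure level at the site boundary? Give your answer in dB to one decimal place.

83.2 dB

Propagate each source to the receiver with L = L_ref − 20·log₁₀(r/r_ref), then add intensities.
CNC lathe: 88 − 20·log₁₀(34.8/4.8) = 88 − 17.21 = 70.79 dB.
exhaust stack: 80 − 20·log₁₀(40.9/3.5) = 80 − 21.35 = 58.65 dB.
grinder: 94 − 20·log₁₀(13.3/3.7) = 94 − 11.11 = 82.89 dB.
blower: 87 − 20·log₁₀(38.8/3.0) = 87 − 22.23 = 64.77 dB.
Σ 10^(L/10) = 2.101e+08 → L_total = 10·log₁₀(2.101e+08) = 83.22 dB.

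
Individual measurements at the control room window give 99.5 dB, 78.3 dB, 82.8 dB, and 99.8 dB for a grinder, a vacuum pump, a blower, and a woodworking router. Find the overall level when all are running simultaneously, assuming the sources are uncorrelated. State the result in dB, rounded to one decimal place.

For uncorrelated sources the intensities add, so convert each level to linear form, sum, and take 10·log₁₀ of the total.
Σ 10^(L/10) = 10^(99.5/10) + 10^(78.3/10) + 10^(82.8/10) + 10^(99.8/10) = 1.872e+10.
L_total = 10·log₁₀(1.872e+10) = 102.72 dB.

102.7 dB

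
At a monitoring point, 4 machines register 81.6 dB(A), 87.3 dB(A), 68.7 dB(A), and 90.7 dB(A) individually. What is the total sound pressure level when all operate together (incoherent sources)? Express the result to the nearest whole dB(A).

93 dB(A)

Incoherent sources combine by intensity addition: L_total = 10·log₁₀(Σ 10^(L_i/10)).
Σ 10^(L/10) = 10^(81.6/10) + 10^(87.3/10) + 10^(68.7/10) + 10^(90.7/10) = 1.864e+09.
L_total = 10·log₁₀(1.864e+09) = 92.70 dB(A).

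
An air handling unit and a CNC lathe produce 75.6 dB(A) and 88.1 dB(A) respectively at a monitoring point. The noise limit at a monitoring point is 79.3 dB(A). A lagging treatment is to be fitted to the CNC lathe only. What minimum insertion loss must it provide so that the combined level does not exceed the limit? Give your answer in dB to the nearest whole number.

Fixed contribution from the other source: Σ 10^(L/10) = 10^(75.6/10) = 3.631e+07 (75.60 dB(A)).
The limit corresponds to 10^(79.3/10) = 8.511e+07; subtracting the fixed part leaves 4.881e+07 for the CNC lathe, i.e. 76.88 dB(A).
So the CNC lathe must be reduced from 88.1 to 76.88 dB(A): IL = 11.22 dB.

11 dB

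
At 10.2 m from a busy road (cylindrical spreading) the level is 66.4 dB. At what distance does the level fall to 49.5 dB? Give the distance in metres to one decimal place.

499.6 m

For a line source L₁ − L₂ = 10·log₁₀(r₂/r₁), so r₂ = r₁·10^((L₁−L₂)/10).
r₂ = 10.2·10^((66.4−49.5)/10) = 10.2·10^(16.9/10) = 499.57 m.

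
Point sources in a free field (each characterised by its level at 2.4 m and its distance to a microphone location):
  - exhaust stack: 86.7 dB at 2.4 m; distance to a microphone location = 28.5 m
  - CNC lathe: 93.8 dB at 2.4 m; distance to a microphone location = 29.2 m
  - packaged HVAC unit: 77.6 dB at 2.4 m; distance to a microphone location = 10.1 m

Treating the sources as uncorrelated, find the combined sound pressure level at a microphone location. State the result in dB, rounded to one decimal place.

73.6 dB

Apply inverse-square spreading to bring every level to the receiver, then sum 10^(L/10).
exhaust stack: 86.7 − 20·log₁₀(28.5/2.4) = 86.7 − 21.49 = 65.21 dB.
CNC lathe: 93.8 − 20·log₁₀(29.2/2.4) = 93.8 − 21.70 = 72.10 dB.
packaged HVAC unit: 77.6 − 20·log₁₀(10.1/2.4) = 77.6 − 12.48 = 65.12 dB.
Σ 10^(L/10) = 2.277e+07 → L_total = 10·log₁₀(2.277e+07) = 73.57 dB.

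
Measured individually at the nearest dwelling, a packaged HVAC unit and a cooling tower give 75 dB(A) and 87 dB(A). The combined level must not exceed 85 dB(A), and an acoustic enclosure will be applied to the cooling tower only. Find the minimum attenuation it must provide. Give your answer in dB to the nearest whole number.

2 dB

Fixed contribution from the other source: Σ 10^(L/10) = 10^(75/10) = 3.162e+07 (75.00 dB(A)).
The limit corresponds to 10^(85/10) = 3.162e+08; subtracting the fixed part leaves 2.846e+08 for the cooling tower, i.e. 84.54 dB(A).
So the cooling tower must be reduced from 87 to 84.54 dB(A): IL = 2.46 dB.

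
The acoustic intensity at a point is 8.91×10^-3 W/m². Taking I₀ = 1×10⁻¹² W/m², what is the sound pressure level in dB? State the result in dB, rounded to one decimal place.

99.5 dB

Dividing by I₀ shifts the exponent by 12: I/I₀ = 8.91×10^9.
L = 10·(0.9499 + 9) = 99.50 dB.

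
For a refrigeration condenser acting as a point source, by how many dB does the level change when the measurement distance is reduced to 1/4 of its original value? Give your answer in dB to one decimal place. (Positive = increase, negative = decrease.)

+12.0 dB

A point source loses 6 dB per doubling of distance; generally ΔL = −20·log₁₀(r₂/r₁).
ΔL = −20·log₁₀(0.25) = +12.04 dB.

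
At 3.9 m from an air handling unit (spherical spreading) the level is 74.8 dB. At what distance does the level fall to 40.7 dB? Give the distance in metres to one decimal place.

The 34.1 dB drop corresponds to a distance ratio of 10^(34.1/20) for a point source.
r₂ = 3.9·10^((74.8−40.7)/20) = 3.9·10^(34.1/20) = 197.73 m.

197.7 m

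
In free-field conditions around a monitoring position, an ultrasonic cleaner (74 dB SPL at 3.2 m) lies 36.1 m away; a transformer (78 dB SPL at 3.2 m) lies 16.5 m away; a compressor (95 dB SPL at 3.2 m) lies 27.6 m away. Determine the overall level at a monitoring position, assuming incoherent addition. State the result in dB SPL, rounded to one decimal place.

76.5 dB SPL

First find each source's level at the receiver (point-source: −20·log₁₀(r/r_ref)), then combine on an intensity basis.
ultrasonic cleaner: 74 − 20·log₁₀(36.1/3.2) = 74 − 21.05 = 52.95 dB SPL.
transformer: 78 − 20·log₁₀(16.5/3.2) = 78 − 14.25 = 63.75 dB SPL.
compressor: 95 − 20·log₁₀(27.6/3.2) = 95 − 18.72 = 76.28 dB SPL.
Σ 10^(L/10) = 4.508e+07 → L_total = 10·log₁₀(4.508e+07) = 76.54 dB SPL.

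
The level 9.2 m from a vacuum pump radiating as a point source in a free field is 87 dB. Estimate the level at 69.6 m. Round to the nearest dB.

69 dB

For a point source, L₂ = L₁ − 20·log₁₀(r₂/r₁).
L₂ = 87 − 20·log₁₀(69.6/9.2) = 87 − 17.576 = 69.42 dB.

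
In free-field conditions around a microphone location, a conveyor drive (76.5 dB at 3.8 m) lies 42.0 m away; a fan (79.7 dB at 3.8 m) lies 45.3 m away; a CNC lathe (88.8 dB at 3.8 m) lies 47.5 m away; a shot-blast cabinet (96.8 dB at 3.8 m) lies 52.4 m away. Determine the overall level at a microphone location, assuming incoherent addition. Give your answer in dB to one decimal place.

First find each source's level at the receiver (point-source: −20·log₁₀(r/r_ref)), then combine on an intensity basis.
conveyor drive: 76.5 − 20·log₁₀(42.0/3.8) = 76.5 − 20.87 = 55.63 dB.
fan: 79.7 − 20·log₁₀(45.3/3.8) = 79.7 − 21.53 = 58.17 dB.
CNC lathe: 88.8 − 20·log₁₀(47.5/3.8) = 88.8 − 21.94 = 66.86 dB.
shot-blast cabinet: 96.8 − 20·log₁₀(52.4/3.8) = 96.8 − 22.79 = 74.01 dB.
Σ 10^(L/10) = 3.105e+07 → L_total = 10·log₁₀(3.105e+07) = 74.92 dB.

74.9 dB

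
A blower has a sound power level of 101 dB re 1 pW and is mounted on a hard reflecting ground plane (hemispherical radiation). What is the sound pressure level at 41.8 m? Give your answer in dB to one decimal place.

60.6 dB

Free-field hemispherical radiation: L_p = L_w − 10·log₁₀(2π·r²), r = 41.8 m.
2π·r² = 1.098e+04 m², 10·log₁₀ of that is 40.405 dB.
L_p = 101 − 40.405 = 60.59 dB.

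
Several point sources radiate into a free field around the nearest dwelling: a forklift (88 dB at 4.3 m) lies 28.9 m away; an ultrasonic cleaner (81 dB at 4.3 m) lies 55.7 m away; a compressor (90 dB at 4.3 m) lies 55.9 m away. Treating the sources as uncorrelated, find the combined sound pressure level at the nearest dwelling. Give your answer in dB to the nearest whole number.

73 dB

Propagate each source to the receiver with L = L_ref − 20·log₁₀(r/r_ref), then add intensities.
forklift: 88 − 20·log₁₀(28.9/4.3) = 88 − 16.55 = 71.45 dB.
ultrasonic cleaner: 81 − 20·log₁₀(55.7/4.3) = 81 − 22.25 = 58.75 dB.
compressor: 90 − 20·log₁₀(55.9/4.3) = 90 − 22.28 = 67.72 dB.
Σ 10^(L/10) = 2.064e+07 → L_total = 10·log₁₀(2.064e+07) = 73.15 dB.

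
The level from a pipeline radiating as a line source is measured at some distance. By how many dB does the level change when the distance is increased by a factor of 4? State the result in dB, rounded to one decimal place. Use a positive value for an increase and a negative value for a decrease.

Line-source spreading: ΔL = −10·log₁₀(r₂/r₁).
ΔL = −10·log₁₀(4) = -6.02 dB.

-6.0 dB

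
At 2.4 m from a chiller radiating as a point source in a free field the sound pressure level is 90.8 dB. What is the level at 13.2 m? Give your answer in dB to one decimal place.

76.0 dB

Spherical spreading from a point source gives a 20·log₁₀(r₂/r₁) drop.
L₂ = 90.8 − 20·log₁₀(13.2/2.4) = 90.8 − 14.807 = 75.99 dB.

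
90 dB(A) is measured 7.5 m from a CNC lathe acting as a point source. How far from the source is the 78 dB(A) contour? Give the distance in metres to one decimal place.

For a point source L₁ − L₂ = 20·log₁₀(r₂/r₁), so r₂ = r₁·10^((L₁−L₂)/20).
r₂ = 7.5·10^((90−78)/20) = 7.5·10^(12.0/20) = 29.86 m.

29.9 m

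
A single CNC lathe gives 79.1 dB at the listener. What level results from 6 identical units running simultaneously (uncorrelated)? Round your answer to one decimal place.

86.9 dB

N identical incoherent sources raise the level by 10·log₁₀ N.
L_total = 79.1 + 10·log₁₀(6) = 79.1 + 7.782 = 86.88 dB.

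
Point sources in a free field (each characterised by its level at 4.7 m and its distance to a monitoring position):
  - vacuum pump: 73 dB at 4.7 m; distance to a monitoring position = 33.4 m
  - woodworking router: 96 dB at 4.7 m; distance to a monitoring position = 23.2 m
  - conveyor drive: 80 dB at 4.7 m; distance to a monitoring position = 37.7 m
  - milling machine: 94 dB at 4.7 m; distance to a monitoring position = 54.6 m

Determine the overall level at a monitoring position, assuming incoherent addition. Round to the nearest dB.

First find each source's level at the receiver (point-source: −20·log₁₀(r/r_ref)), then combine on an intensity basis.
vacuum pump: 73 − 20·log₁₀(33.4/4.7) = 73 − 17.03 = 55.97 dB.
woodworking router: 96 − 20·log₁₀(23.2/4.7) = 96 − 13.87 = 82.13 dB.
conveyor drive: 80 − 20·log₁₀(37.7/4.7) = 80 − 18.08 = 61.92 dB.
milling machine: 94 − 20·log₁₀(54.6/4.7) = 94 − 21.30 = 72.70 dB.
Σ 10^(L/10) = 1.839e+08 → L_total = 10·log₁₀(1.839e+08) = 82.65 dB.

83 dB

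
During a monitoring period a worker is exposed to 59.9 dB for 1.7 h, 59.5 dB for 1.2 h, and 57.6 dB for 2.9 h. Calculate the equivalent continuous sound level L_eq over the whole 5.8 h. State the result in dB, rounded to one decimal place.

58.8 dB

L_eq = 10·log₁₀[(1/T)·Σ tᵢ·10^(Lᵢ/10)] with T = 5.8 h.
Σ tᵢ·10^(Lᵢ/10) = 1.7·10^(59.9/10) + 1.2·10^(59.5/10) + 2.9·10^(57.6/10) = 4.400e+06.
L_eq = 10·log₁₀(4.400e+06/5.8) = 58.80 dB.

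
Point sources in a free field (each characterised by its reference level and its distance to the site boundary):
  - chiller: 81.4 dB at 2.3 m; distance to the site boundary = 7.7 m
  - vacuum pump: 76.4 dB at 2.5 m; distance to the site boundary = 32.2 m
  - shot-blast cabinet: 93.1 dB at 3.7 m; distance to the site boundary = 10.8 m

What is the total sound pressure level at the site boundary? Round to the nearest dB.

84 dB

Apply inverse-square spreading to bring every level to the receiver, then sum 10^(L/10).
chiller: 81.4 − 20·log₁₀(7.7/2.3) = 81.4 − 10.50 = 70.90 dB.
vacuum pump: 76.4 − 20·log₁₀(32.2/2.5) = 76.4 − 22.20 = 54.20 dB.
shot-blast cabinet: 93.1 − 20·log₁₀(10.8/3.7) = 93.1 − 9.30 = 83.80 dB.
Σ 10^(L/10) = 2.522e+08 → L_total = 10·log₁₀(2.522e+08) = 84.02 dB.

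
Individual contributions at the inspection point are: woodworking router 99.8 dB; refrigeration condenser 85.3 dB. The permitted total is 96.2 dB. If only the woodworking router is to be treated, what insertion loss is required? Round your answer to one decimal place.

4.0 dB

Fixed contribution from the other source: Σ 10^(L/10) = 10^(85.3/10) = 3.388e+08 (85.30 dB).
The limit corresponds to 10^(96.2/10) = 4.169e+09; subtracting the fixed part leaves 3.830e+09 for the woodworking router, i.e. 95.83 dB.
So the woodworking router must be reduced from 99.8 to 95.83 dB: IL = 3.97 dB.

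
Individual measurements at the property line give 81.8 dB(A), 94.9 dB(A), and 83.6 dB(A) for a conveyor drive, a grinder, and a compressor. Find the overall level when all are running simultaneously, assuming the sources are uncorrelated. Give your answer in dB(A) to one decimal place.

Incoherent sources combine by intensity addition: L_total = 10·log₁₀(Σ 10^(L_i/10)).
Σ 10^(L/10) = 10^(81.8/10) + 10^(94.9/10) + 10^(83.6/10) = 3.471e+09.
L_total = 10·log₁₀(3.471e+09) = 95.40 dB(A).

95.4 dB(A)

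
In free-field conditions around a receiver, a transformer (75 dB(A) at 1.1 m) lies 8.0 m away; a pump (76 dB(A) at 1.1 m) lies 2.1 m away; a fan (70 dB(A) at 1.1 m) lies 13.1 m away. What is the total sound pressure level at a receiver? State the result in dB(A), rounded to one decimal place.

70.6 dB(A)

First find each source's level at the receiver (point-source: −20·log₁₀(r/r_ref)), then combine on an intensity basis.
transformer: 75 − 20·log₁₀(8.0/1.1) = 75 − 17.23 = 57.77 dB(A).
pump: 76 − 20·log₁₀(2.1/1.1) = 76 − 5.62 = 70.38 dB(A).
fan: 70 − 20·log₁₀(13.1/1.1) = 70 − 21.52 = 48.48 dB(A).
Σ 10^(L/10) = 1.159e+07 → L_total = 10·log₁₀(1.159e+07) = 70.64 dB(A).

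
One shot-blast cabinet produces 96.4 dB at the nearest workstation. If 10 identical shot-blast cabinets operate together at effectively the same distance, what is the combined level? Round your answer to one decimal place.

106.4 dB

N identical incoherent sources raise the level by 10·log₁₀ N.
L_total = 96.4 + 10·log₁₀(10) = 96.4 + 10.000 = 106.40 dB.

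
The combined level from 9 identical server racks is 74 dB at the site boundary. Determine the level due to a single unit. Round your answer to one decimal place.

64.5 dB

Dividing the total intensity by 9 lowers the level by 10·log₁₀ 9 = 9.542 dB: L₁ = 74 − 9.542.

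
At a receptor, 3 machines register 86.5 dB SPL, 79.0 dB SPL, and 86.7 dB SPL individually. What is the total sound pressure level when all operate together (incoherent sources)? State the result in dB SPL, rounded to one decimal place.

90.0 dB SPL

For uncorrelated sources the intensities add, so convert each level to linear form, sum, and take 10·log₁₀ of the total.
Σ 10^(L/10) = 10^(86.5/10) + 10^(79.0/10) + 10^(86.7/10) = 9.939e+08.
L_total = 10·log₁₀(9.939e+08) = 89.97 dB SPL.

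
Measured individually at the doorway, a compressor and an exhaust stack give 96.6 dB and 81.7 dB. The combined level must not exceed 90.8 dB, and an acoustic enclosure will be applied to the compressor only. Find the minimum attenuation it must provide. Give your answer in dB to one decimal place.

6.4 dB

The untreated sources together contribute 10^(81.7/10) = 1.479e+08, i.e. 81.70 dB.
The limit corresponds to 10^(90.8/10) = 1.202e+09; subtracting the fixed part leaves 1.054e+09 for the compressor, i.e. 90.23 dB.
Required insertion loss = 96.6 − 90.23 = 6.37 dB.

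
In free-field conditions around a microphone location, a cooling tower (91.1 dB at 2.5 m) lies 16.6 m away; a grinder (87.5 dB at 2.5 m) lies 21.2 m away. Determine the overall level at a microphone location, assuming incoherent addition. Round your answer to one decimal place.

Propagate each source to the receiver with L = L_ref − 20·log₁₀(r/r_ref), then add intensities.
cooling tower: 91.1 − 20·log₁₀(16.6/2.5) = 91.1 − 16.44 = 74.66 dB.
grinder: 87.5 − 20·log₁₀(21.2/2.5) = 87.5 − 18.57 = 68.93 dB.
Σ 10^(L/10) = 3.704e+07 → L_total = 10·log₁₀(3.704e+07) = 75.69 dB.

75.7 dB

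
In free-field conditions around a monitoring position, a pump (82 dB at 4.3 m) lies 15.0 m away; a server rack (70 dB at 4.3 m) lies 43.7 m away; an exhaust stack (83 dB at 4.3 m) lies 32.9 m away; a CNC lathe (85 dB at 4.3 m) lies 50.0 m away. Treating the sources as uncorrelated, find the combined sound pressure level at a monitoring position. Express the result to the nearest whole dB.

73 dB

Apply inverse-square spreading to bring every level to the receiver, then sum 10^(L/10).
pump: 82 − 20·log₁₀(15.0/4.3) = 82 − 10.85 = 71.15 dB.
server rack: 70 − 20·log₁₀(43.7/4.3) = 70 − 20.14 = 49.86 dB.
exhaust stack: 83 − 20·log₁₀(32.9/4.3) = 83 − 17.67 = 65.33 dB.
CNC lathe: 85 − 20·log₁₀(50.0/4.3) = 85 − 21.31 = 63.69 dB.
Σ 10^(L/10) = 1.887e+07 → L_total = 10·log₁₀(1.887e+07) = 72.76 dB.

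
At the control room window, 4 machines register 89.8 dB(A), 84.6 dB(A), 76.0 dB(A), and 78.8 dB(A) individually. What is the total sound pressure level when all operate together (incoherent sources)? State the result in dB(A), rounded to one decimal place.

Incoherent sources combine by intensity addition: L_total = 10·log₁₀(Σ 10^(L_i/10)).
Σ 10^(L/10) = 10^(89.8/10) + 10^(84.6/10) + 10^(76.0/10) + 10^(78.8/10) = 1.359e+09.
L_total = 10·log₁₀(1.359e+09) = 91.33 dB(A).

91.3 dB(A)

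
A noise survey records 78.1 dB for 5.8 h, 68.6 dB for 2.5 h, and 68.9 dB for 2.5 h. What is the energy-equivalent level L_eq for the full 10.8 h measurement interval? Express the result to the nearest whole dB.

Weight each interval's intensity by its duration and average over T = 10.8 h:
Σ tᵢ·10^(Lᵢ/10) = 5.8·10^(78.1/10) + 2.5·10^(68.6/10) + 2.5·10^(68.9/10) = 4.120e+08.
L_eq = 10·log₁₀(4.120e+08/10.8) = 75.81 dB.

76 dB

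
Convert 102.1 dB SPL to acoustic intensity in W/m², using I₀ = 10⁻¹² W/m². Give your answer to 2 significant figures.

I = I₀·10^(L/10) = 10⁻¹² × 10^(102.1/10) = 10^(-1.790).

0.016 W/m²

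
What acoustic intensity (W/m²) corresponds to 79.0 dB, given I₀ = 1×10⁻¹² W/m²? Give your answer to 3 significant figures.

L = 10·log₁₀(I/I₀) ⇒ I = I₀·10^(L/10) = 10⁻¹² × 10^7.90.

7.94e-05 W/m²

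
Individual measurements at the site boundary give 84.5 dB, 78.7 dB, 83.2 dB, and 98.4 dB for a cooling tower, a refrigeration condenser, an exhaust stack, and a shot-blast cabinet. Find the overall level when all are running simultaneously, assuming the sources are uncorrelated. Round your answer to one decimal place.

98.7 dB

Incoherent sources combine by intensity addition: L_total = 10·log₁₀(Σ 10^(L_i/10)).
Σ 10^(L/10) = 10^(84.5/10) + 10^(78.7/10) + 10^(83.2/10) + 10^(98.4/10) = 7.483e+09.
L_total = 10·log₁₀(7.483e+09) = 98.74 dB.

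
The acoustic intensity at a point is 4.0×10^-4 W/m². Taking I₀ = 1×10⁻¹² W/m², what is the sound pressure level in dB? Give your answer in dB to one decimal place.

86.0 dB

Dividing by I₀ shifts the exponent by 12: I/I₀ = 4.0×10^8.
L = 10·(0.6021 + 8) = 86.02 dB.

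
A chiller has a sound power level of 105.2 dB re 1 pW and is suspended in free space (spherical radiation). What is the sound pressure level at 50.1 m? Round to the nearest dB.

Free-field spherical radiation: L_p = L_w − 10·log₁₀(4π·r²), r = 50.1 m.
4π·r² = 3.154e+04 m², 10·log₁₀ of that is 44.989 dB.
L_p = 105.2 − 44.989 = 60.21 dB.

60 dB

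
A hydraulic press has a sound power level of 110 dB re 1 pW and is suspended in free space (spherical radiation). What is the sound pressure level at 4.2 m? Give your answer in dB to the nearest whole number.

Free-field spherical radiation: L_p = L_w − 10·log₁₀(4π·r²), r = 4.2 m.
4π·r² = 221.7 m², 10·log₁₀ of that is 23.457 dB.
L_p = 110 − 23.457 = 86.54 dB.

87 dB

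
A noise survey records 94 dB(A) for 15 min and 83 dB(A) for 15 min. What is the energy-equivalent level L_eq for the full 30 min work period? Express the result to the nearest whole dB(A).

91 dB(A)

Weight each interval's intensity by its duration and average over T = 30 min:
Σ tᵢ·10^(Lᵢ/10) = 15·10^(94/10) + 15·10^(83/10) = 4.067e+10.
L_eq = 10·log₁₀(4.067e+10/30) = 91.32 dB(A).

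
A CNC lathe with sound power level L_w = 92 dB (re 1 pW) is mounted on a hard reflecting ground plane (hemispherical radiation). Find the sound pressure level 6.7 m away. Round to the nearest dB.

67 dB

The power spreads over a hemisphere of area 2π·r², so L_p = L_w − 10·log₁₀(2π·r²).
2π·r² = 282.1 m², 10·log₁₀ of that is 24.503 dB.
L_p = 92 − 24.503 = 67.50 dB.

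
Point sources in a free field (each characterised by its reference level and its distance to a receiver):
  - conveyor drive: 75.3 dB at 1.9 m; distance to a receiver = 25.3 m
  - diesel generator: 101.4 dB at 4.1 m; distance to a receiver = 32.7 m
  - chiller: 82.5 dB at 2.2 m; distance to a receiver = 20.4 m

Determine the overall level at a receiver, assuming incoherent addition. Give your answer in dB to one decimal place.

83.4 dB

Propagate each source to the receiver with L = L_ref − 20·log₁₀(r/r_ref), then add intensities.
conveyor drive: 75.3 − 20·log₁₀(25.3/1.9) = 75.3 − 22.49 = 52.81 dB.
diesel generator: 101.4 − 20·log₁₀(32.7/4.1) = 101.4 − 18.04 = 83.36 dB.
chiller: 82.5 − 20·log₁₀(20.4/2.2) = 82.5 − 19.34 = 63.16 dB.
Σ 10^(L/10) = 2.193e+08 → L_total = 10·log₁₀(2.193e+08) = 83.41 dB.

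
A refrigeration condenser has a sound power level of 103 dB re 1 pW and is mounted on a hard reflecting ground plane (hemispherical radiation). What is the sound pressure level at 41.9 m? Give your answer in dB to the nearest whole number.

63 dB

L_p = L_w − 10·log₁₀(2π·r²) with r = 41.9 m.
2π·r² = 1.103e+04 m², 10·log₁₀ of that is 40.426 dB.
L_p = 103 − 40.426 = 62.57 dB.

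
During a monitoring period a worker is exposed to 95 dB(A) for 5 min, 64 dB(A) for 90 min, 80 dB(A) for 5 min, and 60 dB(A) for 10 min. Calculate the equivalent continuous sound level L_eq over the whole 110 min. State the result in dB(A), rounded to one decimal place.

81.8 dB(A)

L_eq = 10·log₁₀[(1/T)·Σ tᵢ·10^(Lᵢ/10)] with T = 110 min.
Σ tᵢ·10^(Lᵢ/10) = 5·10^(95/10) + 90·10^(64/10) + 5·10^(80/10) + 10·10^(60/10) = 1.655e+10.
L_eq = 10·log₁₀(1.655e+10/110) = 81.77 dB(A).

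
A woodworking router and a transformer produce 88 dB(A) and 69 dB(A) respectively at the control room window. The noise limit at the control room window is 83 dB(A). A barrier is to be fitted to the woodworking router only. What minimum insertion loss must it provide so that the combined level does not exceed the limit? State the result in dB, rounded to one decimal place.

The untreated sources together contribute 10^(69/10) = 7.943e+06, i.e. 69.00 dB(A).
The limit corresponds to 10^(83/10) = 1.995e+08; subtracting the fixed part leaves 1.916e+08 for the woodworking router, i.e. 82.82 dB(A).
Required insertion loss = 88 − 82.82 = 5.18 dB.

5.2 dB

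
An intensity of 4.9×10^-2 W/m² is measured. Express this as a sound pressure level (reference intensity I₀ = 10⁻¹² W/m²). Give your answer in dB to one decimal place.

Dividing by I₀ shifts the exponent by 12: I/I₀ = 4.9×10^10.
L = 10·(0.6902 + 10) = 106.90 dB.

106.9 dB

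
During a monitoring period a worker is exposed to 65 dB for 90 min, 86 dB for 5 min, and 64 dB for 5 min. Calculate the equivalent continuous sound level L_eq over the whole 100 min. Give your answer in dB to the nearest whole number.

Weight each interval's intensity by its duration and average over T = 100 min:
Σ tᵢ·10^(Lᵢ/10) = 90·10^(65/10) + 5·10^(86/10) + 5·10^(64/10) = 2.288e+09.
L_eq = 10·log₁₀(2.288e+09/100) = 73.59 dB.

74 dB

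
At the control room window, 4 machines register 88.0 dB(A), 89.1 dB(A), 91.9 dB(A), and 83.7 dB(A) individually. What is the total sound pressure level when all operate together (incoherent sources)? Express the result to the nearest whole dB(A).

For uncorrelated sources the intensities add, so convert each level to linear form, sum, and take 10·log₁₀ of the total.
Σ 10^(L/10) = 10^(88.0/10) + 10^(89.1/10) + 10^(91.9/10) + 10^(83.7/10) = 3.227e+09.
L_total = 10·log₁₀(3.227e+09) = 95.09 dB(A).

95 dB(A)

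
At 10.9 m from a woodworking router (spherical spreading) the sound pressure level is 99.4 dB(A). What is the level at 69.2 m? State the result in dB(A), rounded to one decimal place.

Point-source attenuation: ΔL = 20·log₁₀(r₂/r₁) = 20·log₁₀(69.2/10.9) = 16.054 dB.
L₂ = 99.4 − 20·log₁₀(69.2/10.9) = 99.4 − 16.054 = 83.35 dB(A).

83.3 dB(A)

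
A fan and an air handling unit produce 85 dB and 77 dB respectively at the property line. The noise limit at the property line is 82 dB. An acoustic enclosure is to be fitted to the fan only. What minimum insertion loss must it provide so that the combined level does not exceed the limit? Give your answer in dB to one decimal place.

Fixed contribution from the other source: Σ 10^(L/10) = 10^(77/10) = 5.012e+07 (77.00 dB).
To meet 82 dB overall, the treated fan may contribute at most 10^(82/10) − 5.012e+07 = 1.084e+08, i.e. 80.35 dB.
So the fan must be reduced from 85 to 80.35 dB: IL = 4.65 dB.

4.7 dB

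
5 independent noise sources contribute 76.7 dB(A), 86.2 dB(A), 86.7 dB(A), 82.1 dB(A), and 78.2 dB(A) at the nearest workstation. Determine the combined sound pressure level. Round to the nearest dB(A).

91 dB(A)

Incoherent sources combine by intensity addition: L_total = 10·log₁₀(Σ 10^(L_i/10)).
Σ 10^(L/10) = 10^(76.7/10) + 10^(86.2/10) + 10^(86.7/10) + 10^(82.1/10) + 10^(78.2/10) = 1.160e+09.
L_total = 10·log₁₀(1.160e+09) = 90.64 dB(A).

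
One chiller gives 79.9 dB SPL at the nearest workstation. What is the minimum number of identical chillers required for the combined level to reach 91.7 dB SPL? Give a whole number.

Need L₁ + 10·log₁₀ N ≥ 91.7, i.e. log₁₀ N ≥ 1.18.
N ≥ 10^(11.8/10) = 15.136, so N = 16.

16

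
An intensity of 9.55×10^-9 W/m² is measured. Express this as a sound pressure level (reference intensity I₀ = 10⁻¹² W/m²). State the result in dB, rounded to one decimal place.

Dividing by I₀ shifts the exponent by 12: I/I₀ = 9.55×10^3.
L = 10·(0.9800 + 3) = 39.80 dB.

39.8 dB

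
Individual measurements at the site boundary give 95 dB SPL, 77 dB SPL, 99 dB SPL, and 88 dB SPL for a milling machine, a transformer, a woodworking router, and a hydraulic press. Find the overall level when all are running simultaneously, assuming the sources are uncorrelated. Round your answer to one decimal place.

100.7 dB SPL

Incoherent sources combine by intensity addition: L_total = 10·log₁₀(Σ 10^(L_i/10)).
Σ 10^(L/10) = 10^(95/10) + 10^(77/10) + 10^(99/10) + 10^(88/10) = 1.179e+10.
L_total = 10·log₁₀(1.179e+10) = 100.71 dB SPL.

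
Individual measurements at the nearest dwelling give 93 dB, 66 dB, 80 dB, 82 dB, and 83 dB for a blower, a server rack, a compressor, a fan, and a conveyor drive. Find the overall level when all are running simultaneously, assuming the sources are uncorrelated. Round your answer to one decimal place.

93.9 dB

For uncorrelated sources the intensities add, so convert each level to linear form, sum, and take 10·log₁₀ of the total.
Σ 10^(L/10) = 10^(93/10) + 10^(66/10) + 10^(80/10) + 10^(82/10) + 10^(83/10) = 2.457e+09.
L_total = 10·log₁₀(2.457e+09) = 93.90 dB.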